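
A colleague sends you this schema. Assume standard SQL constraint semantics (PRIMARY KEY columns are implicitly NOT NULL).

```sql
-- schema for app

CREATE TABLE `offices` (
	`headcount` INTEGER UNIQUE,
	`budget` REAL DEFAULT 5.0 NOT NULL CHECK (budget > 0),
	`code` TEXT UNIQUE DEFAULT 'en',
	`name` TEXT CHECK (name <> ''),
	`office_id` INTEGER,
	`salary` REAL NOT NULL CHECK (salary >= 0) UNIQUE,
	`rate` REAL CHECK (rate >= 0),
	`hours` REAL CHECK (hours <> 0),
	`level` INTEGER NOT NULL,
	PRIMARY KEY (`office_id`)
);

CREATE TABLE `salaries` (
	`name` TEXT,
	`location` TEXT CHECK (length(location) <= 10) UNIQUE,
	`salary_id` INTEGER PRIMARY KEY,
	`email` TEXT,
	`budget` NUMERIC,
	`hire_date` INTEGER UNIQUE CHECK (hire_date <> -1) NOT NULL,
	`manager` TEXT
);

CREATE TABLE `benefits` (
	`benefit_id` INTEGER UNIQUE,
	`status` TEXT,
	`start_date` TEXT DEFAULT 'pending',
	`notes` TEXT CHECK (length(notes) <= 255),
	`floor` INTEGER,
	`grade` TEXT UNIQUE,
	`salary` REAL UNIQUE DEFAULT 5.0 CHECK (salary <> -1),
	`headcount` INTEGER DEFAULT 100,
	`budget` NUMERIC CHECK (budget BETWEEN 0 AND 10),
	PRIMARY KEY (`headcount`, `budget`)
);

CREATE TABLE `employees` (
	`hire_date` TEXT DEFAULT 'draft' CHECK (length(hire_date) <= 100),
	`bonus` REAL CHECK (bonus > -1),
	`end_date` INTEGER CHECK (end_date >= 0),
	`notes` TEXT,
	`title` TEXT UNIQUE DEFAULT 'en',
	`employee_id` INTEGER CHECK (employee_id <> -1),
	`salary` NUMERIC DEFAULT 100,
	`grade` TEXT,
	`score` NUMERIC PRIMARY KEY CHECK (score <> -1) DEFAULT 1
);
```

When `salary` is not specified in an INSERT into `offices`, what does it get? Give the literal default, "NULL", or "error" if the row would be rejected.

salary has no DEFAULT clause.
Omitting it would insert NULL, but it is declared NOT NULL, so the INSERT fails.

error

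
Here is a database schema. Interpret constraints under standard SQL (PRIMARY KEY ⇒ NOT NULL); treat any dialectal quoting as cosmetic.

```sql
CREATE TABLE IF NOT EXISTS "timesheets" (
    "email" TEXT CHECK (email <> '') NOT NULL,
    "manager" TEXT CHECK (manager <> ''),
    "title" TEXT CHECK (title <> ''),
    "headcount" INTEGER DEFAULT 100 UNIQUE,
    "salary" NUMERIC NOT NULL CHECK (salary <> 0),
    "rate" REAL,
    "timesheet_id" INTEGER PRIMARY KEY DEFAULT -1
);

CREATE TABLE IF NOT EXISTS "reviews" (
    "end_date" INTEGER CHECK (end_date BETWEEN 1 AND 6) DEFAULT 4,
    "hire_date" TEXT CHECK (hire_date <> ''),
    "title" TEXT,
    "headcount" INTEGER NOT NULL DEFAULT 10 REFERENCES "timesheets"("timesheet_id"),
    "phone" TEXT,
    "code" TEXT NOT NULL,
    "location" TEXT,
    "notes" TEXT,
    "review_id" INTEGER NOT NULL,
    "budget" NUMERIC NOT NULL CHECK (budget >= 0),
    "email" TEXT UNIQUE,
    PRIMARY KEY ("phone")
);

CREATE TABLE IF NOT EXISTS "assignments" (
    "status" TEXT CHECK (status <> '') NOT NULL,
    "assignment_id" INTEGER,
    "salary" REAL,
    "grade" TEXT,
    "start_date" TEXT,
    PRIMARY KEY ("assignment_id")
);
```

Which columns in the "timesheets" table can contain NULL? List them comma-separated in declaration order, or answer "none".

- email: declared NOT NULL → not nullable.
- manager: CHECK does not forbid NULL (a CHECK constraint passes when its expression is NULL) → nullable.
- title: CHECK does not forbid NULL (a CHECK constraint passes when its expression is NULL) → nullable.
- headcount: UNIQUE does not imply NOT NULL → nullable.
- salary: declared NOT NULL → not nullable.
- rate: no NOT NULL constraint applies → nullable.
- timesheet_id: part of the PRIMARY KEY, which implies NOT NULL → not nullable.

manager, title, headcount, rate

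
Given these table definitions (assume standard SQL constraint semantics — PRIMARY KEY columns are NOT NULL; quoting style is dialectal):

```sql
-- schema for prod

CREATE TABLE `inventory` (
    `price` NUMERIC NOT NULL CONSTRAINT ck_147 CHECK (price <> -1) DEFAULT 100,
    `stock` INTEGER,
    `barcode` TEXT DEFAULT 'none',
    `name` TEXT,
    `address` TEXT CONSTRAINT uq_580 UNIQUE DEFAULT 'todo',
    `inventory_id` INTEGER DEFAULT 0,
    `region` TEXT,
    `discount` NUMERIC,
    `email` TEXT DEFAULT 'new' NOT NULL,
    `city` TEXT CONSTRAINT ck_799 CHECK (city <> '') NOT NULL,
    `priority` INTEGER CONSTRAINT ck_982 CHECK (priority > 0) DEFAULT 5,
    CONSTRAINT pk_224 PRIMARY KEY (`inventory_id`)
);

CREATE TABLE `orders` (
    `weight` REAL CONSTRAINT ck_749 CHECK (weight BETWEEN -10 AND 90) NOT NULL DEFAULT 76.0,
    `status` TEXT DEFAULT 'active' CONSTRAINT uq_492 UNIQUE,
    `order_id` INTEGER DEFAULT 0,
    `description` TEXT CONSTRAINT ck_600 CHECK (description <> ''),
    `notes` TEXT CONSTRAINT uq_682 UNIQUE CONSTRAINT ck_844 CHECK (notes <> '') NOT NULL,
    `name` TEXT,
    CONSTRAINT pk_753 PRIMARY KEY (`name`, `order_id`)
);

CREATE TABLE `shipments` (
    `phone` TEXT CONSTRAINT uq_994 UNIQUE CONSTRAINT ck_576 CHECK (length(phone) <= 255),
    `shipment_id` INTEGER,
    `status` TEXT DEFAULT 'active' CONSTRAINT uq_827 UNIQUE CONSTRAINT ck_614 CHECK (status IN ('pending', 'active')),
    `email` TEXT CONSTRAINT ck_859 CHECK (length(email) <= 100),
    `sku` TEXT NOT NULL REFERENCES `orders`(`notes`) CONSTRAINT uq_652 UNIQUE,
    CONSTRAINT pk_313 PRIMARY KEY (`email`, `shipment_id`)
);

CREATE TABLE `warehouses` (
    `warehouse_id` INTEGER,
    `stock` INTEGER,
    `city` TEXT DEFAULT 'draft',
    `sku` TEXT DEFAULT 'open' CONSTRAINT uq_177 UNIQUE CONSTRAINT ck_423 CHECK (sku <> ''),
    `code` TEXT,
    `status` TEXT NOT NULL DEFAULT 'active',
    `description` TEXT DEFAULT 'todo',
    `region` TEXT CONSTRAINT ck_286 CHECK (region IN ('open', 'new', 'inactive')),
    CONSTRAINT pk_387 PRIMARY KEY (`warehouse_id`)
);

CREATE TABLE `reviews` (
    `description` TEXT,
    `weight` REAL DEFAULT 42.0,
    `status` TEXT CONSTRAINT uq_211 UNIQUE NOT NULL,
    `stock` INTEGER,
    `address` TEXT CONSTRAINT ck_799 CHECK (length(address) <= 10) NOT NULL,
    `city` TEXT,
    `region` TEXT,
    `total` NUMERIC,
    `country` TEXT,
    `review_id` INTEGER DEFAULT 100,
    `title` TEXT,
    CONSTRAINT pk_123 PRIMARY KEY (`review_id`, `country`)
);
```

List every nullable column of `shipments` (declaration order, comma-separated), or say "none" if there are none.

- phone: CHECK does not forbid NULL (a CHECK constraint passes when its expression is NULL) → nullable.
- shipment_id: part of the PRIMARY KEY, which implies NOT NULL → not nullable.
- status: CHECK does not forbid NULL (a CHECK constraint passes when its expression is NULL) → nullable.
- email: part of the PRIMARY KEY, which implies NOT NULL → not nullable.
- sku: declared NOT NULL → not nullable.

phone, status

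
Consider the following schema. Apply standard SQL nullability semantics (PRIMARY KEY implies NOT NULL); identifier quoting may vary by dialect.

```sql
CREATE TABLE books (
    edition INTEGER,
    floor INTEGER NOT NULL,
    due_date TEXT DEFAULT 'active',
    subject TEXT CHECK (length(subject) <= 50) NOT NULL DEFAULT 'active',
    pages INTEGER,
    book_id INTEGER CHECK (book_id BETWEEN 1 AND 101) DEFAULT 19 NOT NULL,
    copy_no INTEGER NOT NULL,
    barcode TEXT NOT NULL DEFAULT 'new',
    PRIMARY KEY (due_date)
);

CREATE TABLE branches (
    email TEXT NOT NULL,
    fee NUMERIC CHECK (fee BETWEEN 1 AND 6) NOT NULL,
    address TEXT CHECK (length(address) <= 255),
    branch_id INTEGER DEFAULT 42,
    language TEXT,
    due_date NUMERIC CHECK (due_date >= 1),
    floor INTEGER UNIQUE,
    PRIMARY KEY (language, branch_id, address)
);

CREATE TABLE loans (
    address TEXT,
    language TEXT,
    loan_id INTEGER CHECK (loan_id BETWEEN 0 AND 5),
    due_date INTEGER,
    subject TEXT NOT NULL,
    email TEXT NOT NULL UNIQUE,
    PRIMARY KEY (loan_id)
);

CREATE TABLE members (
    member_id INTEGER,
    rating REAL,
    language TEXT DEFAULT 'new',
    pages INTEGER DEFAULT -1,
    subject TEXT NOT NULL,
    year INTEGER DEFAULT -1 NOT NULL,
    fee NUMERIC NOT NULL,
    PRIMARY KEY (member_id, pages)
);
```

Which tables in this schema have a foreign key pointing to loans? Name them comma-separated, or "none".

No REFERENCES clause anywhere in the schema names loans.

none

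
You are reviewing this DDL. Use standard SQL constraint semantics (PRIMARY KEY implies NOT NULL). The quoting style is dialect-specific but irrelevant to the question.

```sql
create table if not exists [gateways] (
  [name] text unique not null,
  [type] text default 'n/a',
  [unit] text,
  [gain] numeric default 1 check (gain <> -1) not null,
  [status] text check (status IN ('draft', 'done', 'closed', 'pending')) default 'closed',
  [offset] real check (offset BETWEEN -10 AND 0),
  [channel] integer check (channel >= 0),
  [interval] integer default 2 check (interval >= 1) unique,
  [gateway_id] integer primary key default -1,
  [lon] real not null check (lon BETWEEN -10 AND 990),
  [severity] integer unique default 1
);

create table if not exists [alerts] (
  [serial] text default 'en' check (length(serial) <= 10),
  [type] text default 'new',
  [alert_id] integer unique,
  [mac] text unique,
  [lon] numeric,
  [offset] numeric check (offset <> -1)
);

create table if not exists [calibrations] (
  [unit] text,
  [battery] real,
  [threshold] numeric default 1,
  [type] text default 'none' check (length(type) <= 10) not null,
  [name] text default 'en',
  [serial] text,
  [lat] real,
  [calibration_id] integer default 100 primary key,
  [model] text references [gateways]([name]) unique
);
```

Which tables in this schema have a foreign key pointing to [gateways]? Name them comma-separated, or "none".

calibrations

- calibrations.model references gateways(name).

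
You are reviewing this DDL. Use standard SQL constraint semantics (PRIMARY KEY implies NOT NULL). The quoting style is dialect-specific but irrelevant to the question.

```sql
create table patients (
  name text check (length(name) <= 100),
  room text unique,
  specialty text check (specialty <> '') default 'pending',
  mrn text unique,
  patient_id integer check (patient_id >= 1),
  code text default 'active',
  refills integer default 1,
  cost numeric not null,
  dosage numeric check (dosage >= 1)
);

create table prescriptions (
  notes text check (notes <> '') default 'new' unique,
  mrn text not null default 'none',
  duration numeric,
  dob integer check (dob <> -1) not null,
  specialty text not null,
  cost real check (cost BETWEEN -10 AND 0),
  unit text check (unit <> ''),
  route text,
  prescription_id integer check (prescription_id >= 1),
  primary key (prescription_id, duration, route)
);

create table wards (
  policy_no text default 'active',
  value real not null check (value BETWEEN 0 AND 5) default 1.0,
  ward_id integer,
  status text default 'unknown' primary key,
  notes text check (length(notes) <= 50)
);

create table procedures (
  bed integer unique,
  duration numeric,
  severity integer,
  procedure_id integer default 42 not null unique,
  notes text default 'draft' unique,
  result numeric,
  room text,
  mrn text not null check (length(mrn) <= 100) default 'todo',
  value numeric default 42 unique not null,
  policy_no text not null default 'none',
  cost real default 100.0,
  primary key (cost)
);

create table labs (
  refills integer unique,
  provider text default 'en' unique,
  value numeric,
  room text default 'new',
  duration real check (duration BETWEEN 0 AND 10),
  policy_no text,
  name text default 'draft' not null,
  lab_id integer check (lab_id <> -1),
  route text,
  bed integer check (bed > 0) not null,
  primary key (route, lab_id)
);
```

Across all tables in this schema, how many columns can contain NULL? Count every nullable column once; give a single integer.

patients: 8 nullable (name, room, specialty, mrn, patient_id, code, refills, dosage — PK none and explicit NOT NULL columns excluded).
prescriptions: 3 nullable (notes, cost, unit — PK (prescription_id, duration, route) and explicit NOT NULL columns excluded).
wards: 3 nullable (policy_no, ward_id, notes — PK (status) and explicit NOT NULL columns excluded).
procedures: 6 nullable (bed, duration, severity, notes, result, room — PK (cost) and explicit NOT NULL columns excluded).
labs: 6 nullable (refills, provider, value, room, duration, policy_no — PK (route, lab_id) and explicit NOT NULL columns excluded).
Total: 8 + 3 + 3 + 6 + 6 = 26.

26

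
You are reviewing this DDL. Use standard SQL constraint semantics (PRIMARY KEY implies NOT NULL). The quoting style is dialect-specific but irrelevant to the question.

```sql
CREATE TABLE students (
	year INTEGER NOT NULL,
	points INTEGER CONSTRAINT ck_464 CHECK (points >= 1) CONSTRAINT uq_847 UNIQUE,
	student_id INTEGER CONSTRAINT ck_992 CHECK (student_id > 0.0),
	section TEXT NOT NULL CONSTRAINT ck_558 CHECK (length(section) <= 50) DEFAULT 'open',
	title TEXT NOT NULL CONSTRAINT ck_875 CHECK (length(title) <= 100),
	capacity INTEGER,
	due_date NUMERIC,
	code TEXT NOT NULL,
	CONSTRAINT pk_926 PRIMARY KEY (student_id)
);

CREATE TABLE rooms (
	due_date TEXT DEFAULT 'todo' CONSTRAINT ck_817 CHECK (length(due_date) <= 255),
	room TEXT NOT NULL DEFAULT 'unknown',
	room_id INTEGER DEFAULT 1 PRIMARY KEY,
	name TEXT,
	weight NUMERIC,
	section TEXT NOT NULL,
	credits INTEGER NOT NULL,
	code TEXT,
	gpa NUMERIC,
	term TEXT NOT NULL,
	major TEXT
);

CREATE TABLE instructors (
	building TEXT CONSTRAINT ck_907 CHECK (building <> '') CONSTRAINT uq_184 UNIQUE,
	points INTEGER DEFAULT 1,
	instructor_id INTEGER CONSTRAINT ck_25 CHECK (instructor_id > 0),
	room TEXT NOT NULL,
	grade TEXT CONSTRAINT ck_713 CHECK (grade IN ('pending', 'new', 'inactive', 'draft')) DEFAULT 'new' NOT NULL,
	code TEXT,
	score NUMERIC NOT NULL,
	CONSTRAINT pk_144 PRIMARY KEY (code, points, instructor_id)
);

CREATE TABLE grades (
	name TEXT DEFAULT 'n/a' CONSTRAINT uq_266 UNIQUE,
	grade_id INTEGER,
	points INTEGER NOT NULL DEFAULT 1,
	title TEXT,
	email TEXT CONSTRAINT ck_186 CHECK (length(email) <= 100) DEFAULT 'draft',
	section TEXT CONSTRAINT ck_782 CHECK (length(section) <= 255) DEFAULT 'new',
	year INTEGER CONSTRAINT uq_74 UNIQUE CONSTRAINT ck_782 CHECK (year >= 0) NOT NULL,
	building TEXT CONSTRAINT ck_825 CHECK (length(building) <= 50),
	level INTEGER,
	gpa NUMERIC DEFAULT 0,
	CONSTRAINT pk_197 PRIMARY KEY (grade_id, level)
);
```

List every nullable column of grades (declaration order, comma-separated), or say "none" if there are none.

- name: UNIQUE does not imply NOT NULL → nullable.
- grade_id: part of the PRIMARY KEY, which implies NOT NULL → not nullable.
- points: declared NOT NULL → not nullable.
- title: no NOT NULL constraint applies → nullable.
- email: CHECK does not forbid NULL (a CHECK constraint passes when its expression is NULL) → nullable.
- section: CHECK does not forbid NULL (a CHECK constraint passes when its expression is NULL) → nullable.
- year: declared NOT NULL → not nullable.
- building: CHECK does not forbid NULL (a CHECK constraint passes when its expression is NULL) → nullable.
- level: part of the PRIMARY KEY, which implies NOT NULL → not nullable.
- gpa: DEFAULT only fills an omitted column; an explicit NULL is still allowed → nullable.

name, title, email, section, building, gpa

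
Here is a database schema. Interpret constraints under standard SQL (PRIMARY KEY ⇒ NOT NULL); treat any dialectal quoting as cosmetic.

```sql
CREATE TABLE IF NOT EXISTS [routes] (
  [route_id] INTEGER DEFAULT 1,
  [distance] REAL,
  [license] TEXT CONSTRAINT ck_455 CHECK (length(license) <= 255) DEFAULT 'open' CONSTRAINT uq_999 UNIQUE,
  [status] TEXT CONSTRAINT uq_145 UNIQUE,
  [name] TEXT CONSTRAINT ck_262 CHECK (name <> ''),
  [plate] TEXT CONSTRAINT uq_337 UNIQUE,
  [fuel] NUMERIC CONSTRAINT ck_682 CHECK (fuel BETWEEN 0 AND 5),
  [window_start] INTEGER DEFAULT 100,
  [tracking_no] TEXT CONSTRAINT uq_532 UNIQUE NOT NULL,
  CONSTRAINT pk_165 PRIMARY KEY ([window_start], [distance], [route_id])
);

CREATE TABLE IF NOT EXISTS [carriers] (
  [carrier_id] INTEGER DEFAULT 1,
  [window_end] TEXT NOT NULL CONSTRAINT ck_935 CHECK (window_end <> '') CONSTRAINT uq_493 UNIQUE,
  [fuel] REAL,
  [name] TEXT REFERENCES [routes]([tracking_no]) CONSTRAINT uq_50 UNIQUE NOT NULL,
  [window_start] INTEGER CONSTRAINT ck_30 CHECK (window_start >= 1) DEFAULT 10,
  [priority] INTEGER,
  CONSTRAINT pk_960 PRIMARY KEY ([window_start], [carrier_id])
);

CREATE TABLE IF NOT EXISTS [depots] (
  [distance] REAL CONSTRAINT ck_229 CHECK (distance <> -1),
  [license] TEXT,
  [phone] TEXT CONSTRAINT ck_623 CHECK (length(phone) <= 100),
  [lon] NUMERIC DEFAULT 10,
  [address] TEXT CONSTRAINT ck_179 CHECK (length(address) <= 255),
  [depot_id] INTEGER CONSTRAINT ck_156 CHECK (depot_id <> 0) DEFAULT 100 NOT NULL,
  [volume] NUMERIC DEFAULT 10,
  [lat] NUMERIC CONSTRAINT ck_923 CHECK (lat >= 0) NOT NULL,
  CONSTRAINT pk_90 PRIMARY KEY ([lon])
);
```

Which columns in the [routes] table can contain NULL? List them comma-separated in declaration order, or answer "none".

license, status, name, plate, fuel

- route_id: part of the PRIMARY KEY, which implies NOT NULL → not nullable.
- distance: part of the PRIMARY KEY, which implies NOT NULL → not nullable.
- license: CHECK does not forbid NULL (a CHECK constraint passes when its expression is NULL) → nullable.
- status: UNIQUE does not imply NOT NULL → nullable.
- name: CHECK does not forbid NULL (a CHECK constraint passes when its expression is NULL) → nullable.
- plate: UNIQUE does not imply NOT NULL → nullable.
- fuel: CHECK does not forbid NULL (a CHECK constraint passes when its expression is NULL) → nullable.
- window_start: part of the PRIMARY KEY, which implies NOT NULL → not nullable.
- tracking_no: declared NOT NULL → not nullable.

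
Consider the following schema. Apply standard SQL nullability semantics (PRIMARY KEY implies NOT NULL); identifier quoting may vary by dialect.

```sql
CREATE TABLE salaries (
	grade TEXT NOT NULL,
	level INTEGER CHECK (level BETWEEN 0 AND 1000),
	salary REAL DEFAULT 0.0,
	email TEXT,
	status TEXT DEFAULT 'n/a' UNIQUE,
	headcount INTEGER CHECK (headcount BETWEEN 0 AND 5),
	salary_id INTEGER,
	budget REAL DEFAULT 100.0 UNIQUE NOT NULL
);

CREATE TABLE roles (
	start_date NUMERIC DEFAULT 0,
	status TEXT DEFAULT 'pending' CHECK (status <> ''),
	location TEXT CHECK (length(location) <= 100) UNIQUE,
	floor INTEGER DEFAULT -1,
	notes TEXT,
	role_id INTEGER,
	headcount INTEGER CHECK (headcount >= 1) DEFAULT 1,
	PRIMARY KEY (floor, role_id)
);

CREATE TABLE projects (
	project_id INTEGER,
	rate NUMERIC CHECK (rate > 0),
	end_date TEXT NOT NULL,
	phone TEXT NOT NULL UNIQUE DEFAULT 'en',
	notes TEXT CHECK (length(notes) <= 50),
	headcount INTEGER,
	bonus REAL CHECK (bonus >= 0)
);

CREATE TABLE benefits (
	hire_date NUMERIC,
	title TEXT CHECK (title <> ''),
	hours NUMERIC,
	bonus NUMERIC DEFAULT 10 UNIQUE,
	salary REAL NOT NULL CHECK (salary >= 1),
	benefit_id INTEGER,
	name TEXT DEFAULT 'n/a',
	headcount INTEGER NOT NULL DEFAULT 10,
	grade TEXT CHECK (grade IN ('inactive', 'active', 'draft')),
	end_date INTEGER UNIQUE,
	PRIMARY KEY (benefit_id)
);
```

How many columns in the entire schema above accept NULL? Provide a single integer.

salaries: 6 nullable (level, salary, email, status, headcount, salary_id — PK none and explicit NOT NULL columns excluded).
roles: 5 nullable (start_date, status, location, notes, headcount — PK (floor, role_id) and explicit NOT NULL columns excluded).
projects: 5 nullable (project_id, rate, notes, headcount, bonus — PK none and explicit NOT NULL columns excluded).
benefits: 7 nullable (hire_date, title, hours, bonus, name, grade, end_date — PK (benefit_id) and explicit NOT NULL columns excluded).
Total: 6 + 5 + 5 + 7 = 23.

23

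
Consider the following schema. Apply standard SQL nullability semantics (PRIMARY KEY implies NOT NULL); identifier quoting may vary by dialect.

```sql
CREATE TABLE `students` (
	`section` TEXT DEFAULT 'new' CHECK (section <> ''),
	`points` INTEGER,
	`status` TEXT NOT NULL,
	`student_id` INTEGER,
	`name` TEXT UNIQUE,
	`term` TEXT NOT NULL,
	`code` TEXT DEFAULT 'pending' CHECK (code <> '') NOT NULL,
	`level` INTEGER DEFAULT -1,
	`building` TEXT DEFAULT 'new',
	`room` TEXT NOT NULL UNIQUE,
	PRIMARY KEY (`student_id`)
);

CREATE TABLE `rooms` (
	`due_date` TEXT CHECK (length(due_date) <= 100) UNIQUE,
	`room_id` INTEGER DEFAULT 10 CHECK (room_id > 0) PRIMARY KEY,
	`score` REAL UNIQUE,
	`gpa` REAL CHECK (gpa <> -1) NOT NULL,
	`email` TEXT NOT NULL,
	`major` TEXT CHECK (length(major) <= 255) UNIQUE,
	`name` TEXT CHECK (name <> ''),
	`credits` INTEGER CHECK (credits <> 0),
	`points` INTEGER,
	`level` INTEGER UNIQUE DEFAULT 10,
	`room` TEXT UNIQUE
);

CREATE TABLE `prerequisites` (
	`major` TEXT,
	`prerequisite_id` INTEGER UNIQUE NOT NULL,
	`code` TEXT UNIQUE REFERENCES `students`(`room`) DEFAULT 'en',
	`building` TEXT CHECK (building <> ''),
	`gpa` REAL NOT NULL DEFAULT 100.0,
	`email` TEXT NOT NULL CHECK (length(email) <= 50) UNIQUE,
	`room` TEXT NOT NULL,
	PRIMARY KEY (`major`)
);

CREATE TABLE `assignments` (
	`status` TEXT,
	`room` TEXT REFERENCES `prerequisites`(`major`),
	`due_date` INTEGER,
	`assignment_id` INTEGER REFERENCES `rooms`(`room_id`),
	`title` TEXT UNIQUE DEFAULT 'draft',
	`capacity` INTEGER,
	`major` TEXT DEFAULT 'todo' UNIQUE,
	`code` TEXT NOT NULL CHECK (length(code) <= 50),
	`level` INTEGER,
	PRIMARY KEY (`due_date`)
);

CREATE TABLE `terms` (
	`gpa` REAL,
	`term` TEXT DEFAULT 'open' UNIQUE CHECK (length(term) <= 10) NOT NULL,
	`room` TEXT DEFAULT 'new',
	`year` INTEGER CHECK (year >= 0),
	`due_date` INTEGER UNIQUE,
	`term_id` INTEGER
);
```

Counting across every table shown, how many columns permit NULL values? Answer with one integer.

27

students: 5 nullable (section, points, name, level, building — PK (student_id) and explicit NOT NULL columns excluded).
rooms: 8 nullable (due_date, score, major, name, credits, points, level, room — PK (room_id) and explicit NOT NULL columns excluded).
prerequisites: 2 nullable (code, building — PK (major) and explicit NOT NULL columns excluded).
assignments: 7 nullable (status, room, assignment_id, title, capacity, major, level — PK (due_date) and explicit NOT NULL columns excluded).
terms: 5 nullable (gpa, room, year, due_date, term_id — PK none and explicit NOT NULL columns excluded).
Total: 5 + 8 + 2 + 7 + 5 = 27.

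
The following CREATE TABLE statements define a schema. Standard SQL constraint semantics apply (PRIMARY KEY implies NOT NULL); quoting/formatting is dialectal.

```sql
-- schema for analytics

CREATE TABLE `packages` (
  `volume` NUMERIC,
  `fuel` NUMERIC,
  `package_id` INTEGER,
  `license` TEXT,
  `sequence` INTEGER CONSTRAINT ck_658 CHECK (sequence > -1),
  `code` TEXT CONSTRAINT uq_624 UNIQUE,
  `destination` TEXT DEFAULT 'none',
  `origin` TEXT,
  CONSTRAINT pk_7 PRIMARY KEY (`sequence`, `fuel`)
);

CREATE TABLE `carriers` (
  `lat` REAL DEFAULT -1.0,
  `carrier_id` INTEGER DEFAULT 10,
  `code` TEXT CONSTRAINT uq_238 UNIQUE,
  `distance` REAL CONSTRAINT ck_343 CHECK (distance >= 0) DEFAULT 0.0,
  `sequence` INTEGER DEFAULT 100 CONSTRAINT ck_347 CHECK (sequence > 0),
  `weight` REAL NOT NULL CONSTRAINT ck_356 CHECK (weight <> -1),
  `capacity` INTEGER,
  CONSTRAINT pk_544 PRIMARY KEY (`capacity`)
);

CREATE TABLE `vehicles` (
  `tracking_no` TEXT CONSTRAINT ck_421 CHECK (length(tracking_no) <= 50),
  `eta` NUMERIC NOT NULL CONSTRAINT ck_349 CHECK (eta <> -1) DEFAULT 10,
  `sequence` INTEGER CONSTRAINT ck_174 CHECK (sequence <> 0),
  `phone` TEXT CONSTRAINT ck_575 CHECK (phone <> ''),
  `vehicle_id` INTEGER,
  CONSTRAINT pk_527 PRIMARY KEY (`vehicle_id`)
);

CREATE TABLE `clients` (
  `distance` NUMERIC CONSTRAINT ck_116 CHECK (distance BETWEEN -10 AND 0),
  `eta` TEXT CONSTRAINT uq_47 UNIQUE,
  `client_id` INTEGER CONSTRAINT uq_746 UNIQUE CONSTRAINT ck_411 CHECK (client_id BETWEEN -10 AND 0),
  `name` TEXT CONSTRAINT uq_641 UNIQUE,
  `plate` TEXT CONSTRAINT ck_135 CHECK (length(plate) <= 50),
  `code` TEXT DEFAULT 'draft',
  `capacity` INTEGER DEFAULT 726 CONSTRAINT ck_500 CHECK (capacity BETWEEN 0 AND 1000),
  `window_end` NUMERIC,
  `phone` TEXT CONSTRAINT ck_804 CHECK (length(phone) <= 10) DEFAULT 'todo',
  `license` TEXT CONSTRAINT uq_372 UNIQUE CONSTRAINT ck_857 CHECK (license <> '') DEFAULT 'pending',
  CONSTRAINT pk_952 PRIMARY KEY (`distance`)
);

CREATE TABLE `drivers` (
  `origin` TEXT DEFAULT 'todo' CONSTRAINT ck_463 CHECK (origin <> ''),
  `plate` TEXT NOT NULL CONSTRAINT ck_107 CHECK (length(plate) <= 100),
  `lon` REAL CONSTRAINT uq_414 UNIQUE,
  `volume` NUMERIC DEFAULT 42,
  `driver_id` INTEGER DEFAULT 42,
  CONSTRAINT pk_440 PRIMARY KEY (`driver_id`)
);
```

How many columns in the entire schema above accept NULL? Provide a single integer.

26

packages: 6 nullable (volume, package_id, license, code, destination, origin — PK (sequence, fuel) and explicit NOT NULL columns excluded).
carriers: 5 nullable (lat, carrier_id, code, distance, sequence — PK (capacity) and explicit NOT NULL columns excluded).
vehicles: 3 nullable (tracking_no, sequence, phone — PK (vehicle_id) and explicit NOT NULL columns excluded).
clients: 9 nullable (eta, client_id, name, plate, code, capacity, window_end, phone, license — PK (distance) and explicit NOT NULL columns excluded).
drivers: 3 nullable (origin, lon, volume — PK (driver_id) and explicit NOT NULL columns excluded).
Total: 6 + 5 + 3 + 9 + 3 = 26.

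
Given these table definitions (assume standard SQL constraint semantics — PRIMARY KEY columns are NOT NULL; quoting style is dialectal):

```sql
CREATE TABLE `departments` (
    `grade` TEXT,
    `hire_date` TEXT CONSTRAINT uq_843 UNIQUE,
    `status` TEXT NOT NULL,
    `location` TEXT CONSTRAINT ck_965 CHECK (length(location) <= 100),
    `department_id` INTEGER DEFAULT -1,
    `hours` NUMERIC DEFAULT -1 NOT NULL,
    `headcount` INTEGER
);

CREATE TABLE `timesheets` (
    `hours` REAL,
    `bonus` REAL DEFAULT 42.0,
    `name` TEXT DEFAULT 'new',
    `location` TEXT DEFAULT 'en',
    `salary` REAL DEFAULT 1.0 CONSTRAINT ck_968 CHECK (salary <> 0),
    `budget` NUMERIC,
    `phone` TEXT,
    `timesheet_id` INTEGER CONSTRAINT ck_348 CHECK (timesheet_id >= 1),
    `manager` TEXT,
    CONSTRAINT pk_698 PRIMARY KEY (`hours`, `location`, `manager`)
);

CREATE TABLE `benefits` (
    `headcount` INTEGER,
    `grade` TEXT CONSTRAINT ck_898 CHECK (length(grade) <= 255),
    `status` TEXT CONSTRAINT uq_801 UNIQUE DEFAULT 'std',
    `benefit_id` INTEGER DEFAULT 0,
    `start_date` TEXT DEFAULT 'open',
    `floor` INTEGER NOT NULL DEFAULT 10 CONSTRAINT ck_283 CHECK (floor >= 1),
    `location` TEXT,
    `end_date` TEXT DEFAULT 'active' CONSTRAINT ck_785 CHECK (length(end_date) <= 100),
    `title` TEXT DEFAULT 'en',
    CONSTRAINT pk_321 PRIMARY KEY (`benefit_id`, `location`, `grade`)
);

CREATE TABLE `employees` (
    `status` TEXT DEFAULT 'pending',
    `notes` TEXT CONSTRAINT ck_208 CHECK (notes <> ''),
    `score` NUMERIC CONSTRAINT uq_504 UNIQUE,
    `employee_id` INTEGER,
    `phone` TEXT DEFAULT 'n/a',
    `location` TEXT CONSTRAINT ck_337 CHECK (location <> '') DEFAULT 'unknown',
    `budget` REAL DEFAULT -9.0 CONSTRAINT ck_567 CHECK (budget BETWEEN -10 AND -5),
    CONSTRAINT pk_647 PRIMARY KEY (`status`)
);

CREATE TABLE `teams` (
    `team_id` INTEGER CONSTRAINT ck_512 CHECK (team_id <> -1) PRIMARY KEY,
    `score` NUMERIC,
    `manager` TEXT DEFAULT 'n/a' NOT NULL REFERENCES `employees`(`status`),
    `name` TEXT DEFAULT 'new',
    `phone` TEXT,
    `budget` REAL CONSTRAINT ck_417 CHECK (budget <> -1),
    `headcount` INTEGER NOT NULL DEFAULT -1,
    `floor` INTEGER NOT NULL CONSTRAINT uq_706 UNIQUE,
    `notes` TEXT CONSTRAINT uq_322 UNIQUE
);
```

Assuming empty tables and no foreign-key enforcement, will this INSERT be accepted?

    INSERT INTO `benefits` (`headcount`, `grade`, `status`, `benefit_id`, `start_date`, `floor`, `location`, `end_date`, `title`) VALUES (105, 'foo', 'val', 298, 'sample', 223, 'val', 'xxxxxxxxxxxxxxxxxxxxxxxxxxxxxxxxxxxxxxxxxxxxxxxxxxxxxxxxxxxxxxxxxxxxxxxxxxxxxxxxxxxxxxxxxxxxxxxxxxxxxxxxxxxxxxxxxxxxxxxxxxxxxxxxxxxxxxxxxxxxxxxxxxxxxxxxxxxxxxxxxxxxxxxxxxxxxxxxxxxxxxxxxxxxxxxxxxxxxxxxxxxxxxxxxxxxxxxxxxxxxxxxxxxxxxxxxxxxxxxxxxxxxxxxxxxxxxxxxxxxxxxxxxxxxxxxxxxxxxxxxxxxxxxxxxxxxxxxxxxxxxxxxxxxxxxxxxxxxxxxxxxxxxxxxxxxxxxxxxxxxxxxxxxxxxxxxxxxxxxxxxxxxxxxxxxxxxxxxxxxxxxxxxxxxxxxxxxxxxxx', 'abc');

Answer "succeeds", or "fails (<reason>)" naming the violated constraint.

The value 'xxxxxxxxxxxxxxxxxxxxxxxxxxxxxxxxxxxxxxxxxxxxxxxxxxxxxxxxxxxxxxxxxxxxxxxxxxxxxxxxxxxxxxxxxxxxxxxxxxxxxxxxxxxxxxxxxxxxxxxxxxxxxxxxxxxxxxxxxxxxxxxxxxxxxxxxxxxxxxxxxxxxxxxxxxxxxxxxxxxxxxxxxxxxxxxxxxxxxxxxxxxxxxxxxxxxxxxxxxxxxxxxxxxxxxxxxxxxxxxxxxxxxxxxxxxxxxxxxxxxxxxxxxxxxxxxxxxxxxxxxxxxxxxxxxxxxxxxxxxxxxxxxxxxxxxxxxxxxxxxxxxxxxxxxxxxxxxxxxxxxxxxxxxxxxxxxxxxxxxxxxxxxxxxxxxxxxxxxxxxxxxxxxxxxxxxxxxxxxxx' for end_date violates CHECK (length(end_date) <= 100).

fails (CHECK on end_date)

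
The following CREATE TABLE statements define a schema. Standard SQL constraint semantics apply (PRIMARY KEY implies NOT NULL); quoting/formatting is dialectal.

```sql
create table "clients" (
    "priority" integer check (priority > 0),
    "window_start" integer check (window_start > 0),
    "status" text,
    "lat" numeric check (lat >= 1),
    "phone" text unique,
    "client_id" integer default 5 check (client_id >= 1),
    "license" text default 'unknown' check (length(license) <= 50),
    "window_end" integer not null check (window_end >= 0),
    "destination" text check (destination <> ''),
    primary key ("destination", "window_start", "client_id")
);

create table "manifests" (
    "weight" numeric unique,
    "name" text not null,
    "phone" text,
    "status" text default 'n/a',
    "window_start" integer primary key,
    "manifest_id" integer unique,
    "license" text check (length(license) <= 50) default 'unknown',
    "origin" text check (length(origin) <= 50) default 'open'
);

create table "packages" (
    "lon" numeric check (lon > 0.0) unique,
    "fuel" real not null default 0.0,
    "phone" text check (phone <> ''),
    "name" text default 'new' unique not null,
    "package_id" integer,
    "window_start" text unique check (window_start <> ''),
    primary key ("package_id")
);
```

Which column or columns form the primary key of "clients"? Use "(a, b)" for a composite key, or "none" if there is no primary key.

(destination, window_start, client_id)

A table-level PRIMARY KEY clause names 3 columns: destination, window_start, client_id.
This is a composite key — the combination is unique, not each column individually.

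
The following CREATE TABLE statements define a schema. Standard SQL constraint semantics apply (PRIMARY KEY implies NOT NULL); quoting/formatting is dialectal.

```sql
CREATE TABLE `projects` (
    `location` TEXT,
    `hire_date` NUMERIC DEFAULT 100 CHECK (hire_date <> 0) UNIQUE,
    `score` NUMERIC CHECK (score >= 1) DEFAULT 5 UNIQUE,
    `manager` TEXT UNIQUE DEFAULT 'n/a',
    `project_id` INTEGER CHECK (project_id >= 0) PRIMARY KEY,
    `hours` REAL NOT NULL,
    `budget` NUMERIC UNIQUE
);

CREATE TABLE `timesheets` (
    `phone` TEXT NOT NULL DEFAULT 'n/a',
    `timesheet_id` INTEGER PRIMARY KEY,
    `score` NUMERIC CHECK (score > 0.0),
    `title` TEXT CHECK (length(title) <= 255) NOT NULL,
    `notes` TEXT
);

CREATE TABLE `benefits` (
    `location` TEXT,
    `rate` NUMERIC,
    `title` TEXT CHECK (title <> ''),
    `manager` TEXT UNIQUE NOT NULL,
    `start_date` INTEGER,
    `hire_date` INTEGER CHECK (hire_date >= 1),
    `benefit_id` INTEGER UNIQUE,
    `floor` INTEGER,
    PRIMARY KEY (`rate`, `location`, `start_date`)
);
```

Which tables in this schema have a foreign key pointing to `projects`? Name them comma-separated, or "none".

No REFERENCES clause anywhere in the schema names projects.

none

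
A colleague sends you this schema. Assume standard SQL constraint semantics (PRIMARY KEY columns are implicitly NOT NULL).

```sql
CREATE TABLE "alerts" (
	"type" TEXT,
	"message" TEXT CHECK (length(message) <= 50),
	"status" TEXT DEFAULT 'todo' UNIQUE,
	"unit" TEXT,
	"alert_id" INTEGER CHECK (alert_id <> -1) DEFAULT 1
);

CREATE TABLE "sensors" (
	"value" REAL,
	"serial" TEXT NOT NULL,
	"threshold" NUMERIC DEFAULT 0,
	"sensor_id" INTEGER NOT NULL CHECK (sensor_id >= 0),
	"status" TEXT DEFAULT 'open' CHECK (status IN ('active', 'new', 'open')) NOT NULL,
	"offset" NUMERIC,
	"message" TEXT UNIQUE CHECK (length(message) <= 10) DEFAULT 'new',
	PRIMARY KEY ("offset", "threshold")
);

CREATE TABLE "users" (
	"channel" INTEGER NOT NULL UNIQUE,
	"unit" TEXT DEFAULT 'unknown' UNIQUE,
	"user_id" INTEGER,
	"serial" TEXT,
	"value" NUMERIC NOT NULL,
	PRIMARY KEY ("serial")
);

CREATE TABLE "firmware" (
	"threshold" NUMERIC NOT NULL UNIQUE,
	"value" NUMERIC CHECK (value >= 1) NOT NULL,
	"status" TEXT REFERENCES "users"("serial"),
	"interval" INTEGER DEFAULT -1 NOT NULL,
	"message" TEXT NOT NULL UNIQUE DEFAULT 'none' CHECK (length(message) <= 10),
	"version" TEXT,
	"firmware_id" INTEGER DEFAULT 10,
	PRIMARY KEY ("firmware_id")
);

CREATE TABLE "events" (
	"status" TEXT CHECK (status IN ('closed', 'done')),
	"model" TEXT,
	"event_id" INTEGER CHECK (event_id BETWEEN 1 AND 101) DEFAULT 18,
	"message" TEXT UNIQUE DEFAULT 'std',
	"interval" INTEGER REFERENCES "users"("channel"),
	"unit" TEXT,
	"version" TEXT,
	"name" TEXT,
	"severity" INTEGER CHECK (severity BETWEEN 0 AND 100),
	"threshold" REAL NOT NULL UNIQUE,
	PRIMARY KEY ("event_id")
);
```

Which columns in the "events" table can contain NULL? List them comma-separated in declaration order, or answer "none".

status, model, message, interval, unit, version, name, severity

- status: CHECK does not forbid NULL (a CHECK constraint passes when its expression is NULL) → nullable.
- model: no NOT NULL constraint applies → nullable.
- event_id: part of the PRIMARY KEY, which implies NOT NULL → not nullable.
- message: UNIQUE does not imply NOT NULL → nullable.
- interval: a foreign key column may be NULL unless separately constrained → nullable.
- unit: no NOT NULL constraint applies → nullable.
- version: no NOT NULL constraint applies → nullable.
- name: no NOT NULL constraint applies → nullable.
- severity: CHECK does not forbid NULL (a CHECK constraint passes when its expression is NULL) → nullable.
- threshold: declared NOT NULL → not nullable.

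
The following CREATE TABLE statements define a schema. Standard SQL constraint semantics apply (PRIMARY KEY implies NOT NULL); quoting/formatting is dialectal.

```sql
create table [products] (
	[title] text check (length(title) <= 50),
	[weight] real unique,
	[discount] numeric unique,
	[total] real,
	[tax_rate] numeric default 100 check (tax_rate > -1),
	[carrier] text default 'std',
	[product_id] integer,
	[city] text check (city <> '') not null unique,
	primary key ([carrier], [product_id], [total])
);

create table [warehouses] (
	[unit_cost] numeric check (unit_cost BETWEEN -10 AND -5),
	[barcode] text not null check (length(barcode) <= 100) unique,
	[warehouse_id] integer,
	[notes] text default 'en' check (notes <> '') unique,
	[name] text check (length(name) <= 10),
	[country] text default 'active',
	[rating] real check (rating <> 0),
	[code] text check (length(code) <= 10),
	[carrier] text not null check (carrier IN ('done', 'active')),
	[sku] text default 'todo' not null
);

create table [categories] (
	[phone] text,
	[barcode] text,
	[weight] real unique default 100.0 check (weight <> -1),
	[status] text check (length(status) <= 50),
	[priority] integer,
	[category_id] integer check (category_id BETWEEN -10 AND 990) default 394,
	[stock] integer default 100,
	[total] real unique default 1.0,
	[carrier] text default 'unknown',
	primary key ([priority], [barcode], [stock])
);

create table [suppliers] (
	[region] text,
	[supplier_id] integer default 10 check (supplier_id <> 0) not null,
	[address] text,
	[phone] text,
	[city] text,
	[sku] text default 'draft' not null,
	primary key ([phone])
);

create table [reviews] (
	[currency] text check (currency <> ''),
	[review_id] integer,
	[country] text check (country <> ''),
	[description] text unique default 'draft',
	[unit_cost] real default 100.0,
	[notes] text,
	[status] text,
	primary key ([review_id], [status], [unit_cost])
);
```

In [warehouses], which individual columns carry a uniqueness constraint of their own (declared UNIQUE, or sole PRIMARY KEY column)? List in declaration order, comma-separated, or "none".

- unit_cost: no UNIQUE or single-column PK constraint.
- barcode: declared UNIQUE → unique.
- warehouse_id: no UNIQUE or single-column PK constraint.
- notes: declared UNIQUE → unique.
- name: no UNIQUE or single-column PK constraint.
- country: no UNIQUE or single-column PK constraint.
- rating: no UNIQUE or single-column PK constraint.
- code: no UNIQUE or single-column PK constraint.
- carrier: no UNIQUE or single-column PK constraint.
- sku: no UNIQUE or single-column PK constraint.

barcode, notes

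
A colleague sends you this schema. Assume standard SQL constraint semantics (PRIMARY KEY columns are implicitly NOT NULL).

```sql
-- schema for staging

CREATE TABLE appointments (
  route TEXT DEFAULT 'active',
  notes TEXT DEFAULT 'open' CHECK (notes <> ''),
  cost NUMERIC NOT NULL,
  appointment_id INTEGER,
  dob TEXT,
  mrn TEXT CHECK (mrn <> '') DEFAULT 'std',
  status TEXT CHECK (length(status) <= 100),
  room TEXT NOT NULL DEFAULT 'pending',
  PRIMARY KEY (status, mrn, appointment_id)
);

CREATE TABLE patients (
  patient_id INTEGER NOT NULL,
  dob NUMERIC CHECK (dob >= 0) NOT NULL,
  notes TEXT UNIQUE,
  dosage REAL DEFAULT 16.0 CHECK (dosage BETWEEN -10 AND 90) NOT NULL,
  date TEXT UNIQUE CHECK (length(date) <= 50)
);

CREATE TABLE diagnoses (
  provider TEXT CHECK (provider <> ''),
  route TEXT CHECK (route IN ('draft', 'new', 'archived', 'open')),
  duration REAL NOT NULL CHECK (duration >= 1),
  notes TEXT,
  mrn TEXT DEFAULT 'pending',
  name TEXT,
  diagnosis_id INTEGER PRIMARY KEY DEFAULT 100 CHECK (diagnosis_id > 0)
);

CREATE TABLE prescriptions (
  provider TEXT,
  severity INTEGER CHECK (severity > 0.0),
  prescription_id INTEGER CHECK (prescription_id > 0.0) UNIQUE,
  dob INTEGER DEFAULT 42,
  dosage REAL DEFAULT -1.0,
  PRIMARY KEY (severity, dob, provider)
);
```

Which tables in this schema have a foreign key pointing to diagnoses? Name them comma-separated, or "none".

none

No REFERENCES clause anywhere in the schema names diagnoses.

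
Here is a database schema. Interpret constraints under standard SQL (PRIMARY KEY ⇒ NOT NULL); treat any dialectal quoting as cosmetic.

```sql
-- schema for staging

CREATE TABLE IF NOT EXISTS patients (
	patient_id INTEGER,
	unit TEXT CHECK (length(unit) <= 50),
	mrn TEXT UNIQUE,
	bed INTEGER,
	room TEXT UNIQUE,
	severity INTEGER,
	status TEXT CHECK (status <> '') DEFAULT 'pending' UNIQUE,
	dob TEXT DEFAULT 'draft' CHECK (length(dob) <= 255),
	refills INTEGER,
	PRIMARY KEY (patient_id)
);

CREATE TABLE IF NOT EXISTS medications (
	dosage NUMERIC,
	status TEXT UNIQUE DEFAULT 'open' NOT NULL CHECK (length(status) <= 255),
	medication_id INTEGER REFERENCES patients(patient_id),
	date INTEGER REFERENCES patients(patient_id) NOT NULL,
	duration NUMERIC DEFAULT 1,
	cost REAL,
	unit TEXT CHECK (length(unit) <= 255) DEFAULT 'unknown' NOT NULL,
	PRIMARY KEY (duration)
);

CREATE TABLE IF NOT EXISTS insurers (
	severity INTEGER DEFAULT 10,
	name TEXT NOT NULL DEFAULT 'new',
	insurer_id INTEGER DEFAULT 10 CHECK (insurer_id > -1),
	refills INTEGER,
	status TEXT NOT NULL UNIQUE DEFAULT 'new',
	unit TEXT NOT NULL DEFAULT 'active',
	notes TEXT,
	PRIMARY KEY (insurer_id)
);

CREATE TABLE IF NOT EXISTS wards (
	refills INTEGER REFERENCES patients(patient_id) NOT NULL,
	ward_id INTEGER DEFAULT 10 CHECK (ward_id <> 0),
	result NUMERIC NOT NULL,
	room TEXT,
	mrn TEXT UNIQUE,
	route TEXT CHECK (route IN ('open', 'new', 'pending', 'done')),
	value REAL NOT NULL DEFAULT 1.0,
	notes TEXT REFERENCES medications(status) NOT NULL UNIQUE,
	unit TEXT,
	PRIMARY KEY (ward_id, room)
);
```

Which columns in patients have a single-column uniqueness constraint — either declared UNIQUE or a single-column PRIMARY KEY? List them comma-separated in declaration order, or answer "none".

- patient_id: single-column PRIMARY KEY → unique.
- unit: no UNIQUE or single-column PK constraint.
- mrn: declared UNIQUE → unique.
- bed: no UNIQUE or single-column PK constraint.
- room: declared UNIQUE → unique.
- severity: no UNIQUE or single-column PK constraint.
- status: declared UNIQUE → unique.
- dob: no UNIQUE or single-column PK constraint.
- refills: no UNIQUE or single-column PK constraint.

patient_id, mrn, room, status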